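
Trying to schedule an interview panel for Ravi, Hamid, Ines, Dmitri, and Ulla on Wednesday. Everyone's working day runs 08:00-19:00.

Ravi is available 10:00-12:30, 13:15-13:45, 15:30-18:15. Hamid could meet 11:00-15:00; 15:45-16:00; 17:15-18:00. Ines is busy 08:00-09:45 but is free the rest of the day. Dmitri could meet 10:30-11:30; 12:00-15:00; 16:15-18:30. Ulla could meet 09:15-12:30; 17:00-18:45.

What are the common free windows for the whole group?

11:00-11:30, 12:00-12:30, 17:15-18:00

Ravi free: 10:00-12:30, 13:15-13:45, 15:30-18:15.
Hamid free: 11:00-15:00, 15:45-16:00, 17:15-18:00.
Ines free: 09:45-19:00 (invert busy blocks within the working day).
Dmitri free: 10:30-11:30, 12:00-15:00, 16:15-18:30.
Ulla free: 09:15-12:30, 17:00-18:45.
Ravi ∩ Hamid: 11:00-12:30, 13:15-13:45, 15:45-16:00, 17:15-18:00.
Ravi ∩ Hamid ∩ Ines: 11:00-12:30, 13:15-13:45, 15:45-16:00, 17:15-18:00.
Ravi ∩ Hamid ∩ Ines ∩ Dmitri: 11:00-11:30, 12:00-12:30, 13:15-13:45, 17:15-18:00.
Ravi ∩ Hamid ∩ Ines ∩ Dmitri ∩ Ulla: 11:00-11:30, 12:00-12:30, 17:15-18:00.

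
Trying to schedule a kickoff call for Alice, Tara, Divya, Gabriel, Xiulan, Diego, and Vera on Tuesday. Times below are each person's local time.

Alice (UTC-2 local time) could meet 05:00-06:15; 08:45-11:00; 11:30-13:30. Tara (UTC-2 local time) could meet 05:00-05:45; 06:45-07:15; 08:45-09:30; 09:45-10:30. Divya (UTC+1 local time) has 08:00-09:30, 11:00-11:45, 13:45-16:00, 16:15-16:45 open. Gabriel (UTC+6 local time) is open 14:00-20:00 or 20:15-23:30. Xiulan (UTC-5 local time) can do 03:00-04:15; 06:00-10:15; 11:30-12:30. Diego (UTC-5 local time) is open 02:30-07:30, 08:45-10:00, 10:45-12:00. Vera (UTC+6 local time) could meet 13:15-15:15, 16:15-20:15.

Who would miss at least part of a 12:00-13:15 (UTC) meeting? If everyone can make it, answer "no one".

Alice in UTC: 07:00-08:15, 10:45-13:00, 13:30-15:30 (add 2h to convert from UTC-2).
Tara in UTC: 07:00-07:45, 08:45-09:15, 10:45-11:30, 11:45-12:30 (add 2h to convert from UTC-2).
Divya in UTC: 07:00-08:30, 10:00-10:45, 12:45-15:00, 15:15-15:45 (subtract 1h to convert from UTC+1).
Gabriel in UTC: 08:00-14:00, 14:15-17:30 (subtract 6h to convert from UTC+6).
Xiulan in UTC: 08:00-09:15, 11:00-15:15, 16:30-17:30 (add 5h to convert from UTC-5).
Diego in UTC: 07:30-12:30, 13:45-15:00, 15:45-17:00 (add 5h to convert from UTC-5).
Vera in UTC: 07:15-09:15, 10:15-14:15 (subtract 6h to convert from UTC+6).
Alice: not fully free for 12:00-13:15. Tara: not fully free for 12:00-13:15. Divya: not fully free for 12:00-13:15. Gabriel: free for 12:00-13:15. Xiulan: free for 12:00-13:15. Diego: not fully free for 12:00-13:15. Vera: free for 12:00-13:15.

Alice, Diego, Divya, Tara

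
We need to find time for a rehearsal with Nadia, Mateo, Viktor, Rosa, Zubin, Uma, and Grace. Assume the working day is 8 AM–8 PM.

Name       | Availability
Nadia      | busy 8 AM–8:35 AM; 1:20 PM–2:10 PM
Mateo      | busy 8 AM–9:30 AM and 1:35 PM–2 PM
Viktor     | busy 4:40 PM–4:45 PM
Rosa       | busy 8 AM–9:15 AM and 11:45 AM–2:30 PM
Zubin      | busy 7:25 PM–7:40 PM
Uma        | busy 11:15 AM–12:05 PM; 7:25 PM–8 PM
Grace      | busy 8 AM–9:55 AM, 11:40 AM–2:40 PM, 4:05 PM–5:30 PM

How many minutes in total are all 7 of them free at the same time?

280

Nadia free: 08:35-13:20, 14:10-20:00 (invert busy blocks within the working day).
Mateo free: 09:30-13:35, 14:00-20:00 (invert busy blocks within the working day).
Viktor free: 08:00-16:40, 16:45-20:00 (invert busy blocks within the working day).
Rosa free: 09:15-11:45, 14:30-20:00 (invert busy blocks within the working day).
Zubin free: 08:00-19:25, 19:40-20:00 (invert busy blocks within the working day).
Uma free: 08:00-11:15, 12:05-19:25 (invert busy blocks within the working day).
Grace free: 09:55-11:40, 14:40-16:05, 17:30-20:00 (invert busy blocks within the working day).
Nadia ∩ Mateo: 09:30-13:20, 14:10-20:00.
Nadia ∩ Mateo ∩ Viktor: 09:30-13:20, 14:10-16:40, 16:45-20:00.
Nadia ∩ Mateo ∩ Viktor ∩ Rosa: 09:30-11:45, 14:30-16:40, 16:45-20:00.
Nadia ∩ Mateo ∩ Viktor ∩ Rosa ∩ Zubin: 09:30-11:45, 14:30-16:40, 16:45-19:25, 19:40-20:00.
Nadia ∩ Mateo ∩ Viktor ∩ Rosa ∩ Zubin ∩ Uma: 09:30-11:15, 14:30-16:40, 16:45-19:25.
Nadia ∩ Mateo ∩ Viktor ∩ Rosa ∩ Zubin ∩ Uma ∩ Grace: 09:55-11:15, 14:40-16:05, 17:30-19:25.
So the common availability across everyone is 09:55-11:15, 14:40-16:05, 17:30-19:25.
Summing the common windows: 80 + 85 + 115 = 280 minutes.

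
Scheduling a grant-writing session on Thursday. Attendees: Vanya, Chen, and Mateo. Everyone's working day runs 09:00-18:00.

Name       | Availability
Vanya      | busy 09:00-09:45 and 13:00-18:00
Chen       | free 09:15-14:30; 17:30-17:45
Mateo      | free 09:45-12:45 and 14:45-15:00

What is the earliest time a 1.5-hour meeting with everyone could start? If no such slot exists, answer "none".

Vanya free: 09:45-13:00 (invert busy blocks within the working day).
Chen free: 09:15-14:30, 17:30-17:45.
Mateo free: 09:45-12:45, 14:45-15:00.
Vanya ∩ Chen: 09:45-13:00.
Vanya ∩ Chen ∩ Mateo: 09:45-12:45.
The first common window of at least 90 minutes is 09:45-12:45, so the earliest start is 09:45.

09:45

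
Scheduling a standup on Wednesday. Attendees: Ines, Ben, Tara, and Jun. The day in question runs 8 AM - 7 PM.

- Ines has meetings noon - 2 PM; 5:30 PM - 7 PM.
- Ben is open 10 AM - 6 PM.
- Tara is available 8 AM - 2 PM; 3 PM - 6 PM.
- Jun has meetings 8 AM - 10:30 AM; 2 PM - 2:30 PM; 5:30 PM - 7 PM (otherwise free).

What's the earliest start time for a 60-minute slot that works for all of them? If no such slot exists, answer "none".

10:30

Ines free: 08:00-12:00, 14:00-17:30 (invert busy blocks within the working day).
Ben free: 10:00-18:00.
Tara free: 08:00-14:00, 15:00-18:00.
Jun free: 10:30-14:00, 14:30-17:30 (invert busy blocks within the working day).
Ines ∩ Ben: 10:00-12:00, 14:00-17:30.
Ines ∩ Ben ∩ Tara: 10:00-12:00, 15:00-17:30.
Ines ∩ Ben ∩ Tara ∩ Jun: 10:30-12:00, 15:00-17:30.
So the common availability across everyone is 10:30-12:00, 15:00-17:30.
The first common window of at least 60 minutes is 10:30-12:00, so the earliest start is 10:30.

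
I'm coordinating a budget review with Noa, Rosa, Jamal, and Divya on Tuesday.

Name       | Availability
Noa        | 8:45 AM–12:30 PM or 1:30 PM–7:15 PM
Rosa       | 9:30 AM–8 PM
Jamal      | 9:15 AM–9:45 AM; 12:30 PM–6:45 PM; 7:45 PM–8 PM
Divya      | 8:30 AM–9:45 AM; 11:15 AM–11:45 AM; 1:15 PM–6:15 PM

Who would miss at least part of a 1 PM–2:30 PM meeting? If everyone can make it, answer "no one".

Noa: not fully free for 13:00-14:30. Rosa: free for 13:00-14:30. Jamal: free for 13:00-14:30. Divya: not fully free for 13:00-14:30.

Divya, Noa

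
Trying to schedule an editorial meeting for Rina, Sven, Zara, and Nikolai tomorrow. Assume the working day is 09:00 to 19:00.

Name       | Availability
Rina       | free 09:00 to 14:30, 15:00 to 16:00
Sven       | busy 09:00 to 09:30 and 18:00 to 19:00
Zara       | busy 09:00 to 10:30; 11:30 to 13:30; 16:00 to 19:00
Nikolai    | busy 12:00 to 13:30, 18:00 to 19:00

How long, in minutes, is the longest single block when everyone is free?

Rina free: 09:00-14:30, 15:00-16:00.
Sven free: 09:30-18:00 (invert busy blocks within the working day).
Zara free: 10:30-11:30, 13:30-16:00 (invert busy blocks within the working day).
Nikolai free: 09:00-12:00, 13:30-18:00 (invert busy blocks within the working day).
Rina ∩ Sven: 09:30-14:30, 15:00-16:00.
Rina ∩ Sven ∩ Zara: 10:30-11:30, 13:30-14:30, 15:00-16:00.
Rina ∩ Sven ∩ Zara ∩ Nikolai: 10:30-11:30, 13:30-14:30, 15:00-16:00.
The longest is 10:30-11:30 at 60 minutes.

60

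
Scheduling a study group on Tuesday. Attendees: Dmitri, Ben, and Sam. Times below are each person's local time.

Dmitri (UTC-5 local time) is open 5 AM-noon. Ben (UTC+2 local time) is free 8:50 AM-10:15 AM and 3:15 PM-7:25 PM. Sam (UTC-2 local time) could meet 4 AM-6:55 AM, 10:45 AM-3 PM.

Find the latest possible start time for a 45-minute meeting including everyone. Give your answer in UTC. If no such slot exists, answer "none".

16:15

Dmitri in UTC: 10:00-17:00 (add 5h to convert from UTC-5).
Ben in UTC: 06:50-08:15, 13:15-17:25 (subtract 2h to convert from UTC+2).
Sam in UTC: 06:00-08:55, 12:45-17:00 (add 2h to convert from UTC-2).
Dmitri ∩ Ben: 13:15-17:00.
Dmitri ∩ Ben ∩ Sam: 13:15-17:00.
Those are the intersection windows.
The last common window of at least 45 minutes is 13:15-17:00; a 45-minute meeting can start as late as 16:15 and still end by 17:00.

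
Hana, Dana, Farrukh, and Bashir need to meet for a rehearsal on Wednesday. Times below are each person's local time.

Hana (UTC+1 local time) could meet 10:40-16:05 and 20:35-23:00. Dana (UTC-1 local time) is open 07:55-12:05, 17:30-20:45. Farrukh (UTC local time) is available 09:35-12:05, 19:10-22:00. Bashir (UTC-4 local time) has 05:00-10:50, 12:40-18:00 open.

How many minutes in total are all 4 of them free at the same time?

275

Hana in UTC: 09:40-15:05, 19:35-22:00 (subtract 1h to convert from UTC+1).
Dana in UTC: 08:55-13:05, 18:30-21:45 (add 1h to convert from UTC-1).
Farrukh in UTC: 09:35-12:05, 19:10-22:00.
Bashir in UTC: 09:00-14:50, 16:40-22:00 (add 4h to convert from UTC-4).
Hana ∩ Dana: 09:40-13:05, 19:35-21:45.
Hana ∩ Dana ∩ Farrukh: 09:40-12:05, 19:35-21:45.
Hana ∩ Dana ∩ Farrukh ∩ Bashir: 09:40-12:05, 19:35-21:45.
Those are the intersection windows.
Summing the common windows: 145 + 130 = 275 minutes.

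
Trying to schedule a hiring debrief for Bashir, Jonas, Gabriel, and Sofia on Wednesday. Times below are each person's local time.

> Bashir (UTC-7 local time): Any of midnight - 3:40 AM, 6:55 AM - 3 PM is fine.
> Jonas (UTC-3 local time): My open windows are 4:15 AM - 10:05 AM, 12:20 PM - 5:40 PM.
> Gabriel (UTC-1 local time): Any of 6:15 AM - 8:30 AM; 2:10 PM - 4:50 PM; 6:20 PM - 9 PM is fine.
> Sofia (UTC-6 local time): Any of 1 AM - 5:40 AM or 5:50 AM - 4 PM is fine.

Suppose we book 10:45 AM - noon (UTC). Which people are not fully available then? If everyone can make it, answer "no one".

Bashir in UTC: 07:00-10:40, 13:55-22:00 (add 7h to convert from UTC-7).
Jonas in UTC: 07:15-13:05, 15:20-20:40 (add 3h to convert from UTC-3).
Gabriel in UTC: 07:15-09:30, 15:10-17:50, 19:20-22:00 (add 1h to convert from UTC-1).
Sofia in UTC: 07:00-11:40, 11:50-22:00 (add 6h to convert from UTC-6).
Bashir: not fully free for 10:45-12:00. Jonas: free for 10:45-12:00. Gabriel: not fully free for 10:45-12:00. Sofia: not fully free for 10:45-12:00.

Bashir, Gabriel, Sofia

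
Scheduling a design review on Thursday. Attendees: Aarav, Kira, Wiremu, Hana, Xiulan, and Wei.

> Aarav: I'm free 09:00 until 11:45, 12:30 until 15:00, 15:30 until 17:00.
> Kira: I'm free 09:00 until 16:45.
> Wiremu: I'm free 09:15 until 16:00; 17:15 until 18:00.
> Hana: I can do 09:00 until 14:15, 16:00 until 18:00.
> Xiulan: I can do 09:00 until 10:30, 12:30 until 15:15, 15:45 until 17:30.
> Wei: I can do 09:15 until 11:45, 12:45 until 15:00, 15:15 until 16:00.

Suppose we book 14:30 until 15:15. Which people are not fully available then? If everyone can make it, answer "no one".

Aarav: not fully free for 14:30-15:15. Kira: free for 14:30-15:15. Wiremu: free for 14:30-15:15. Hana: not fully free for 14:30-15:15. Xiulan: free for 14:30-15:15. Wei: not fully free for 14:30-15:15.

Aarav, Hana, Wei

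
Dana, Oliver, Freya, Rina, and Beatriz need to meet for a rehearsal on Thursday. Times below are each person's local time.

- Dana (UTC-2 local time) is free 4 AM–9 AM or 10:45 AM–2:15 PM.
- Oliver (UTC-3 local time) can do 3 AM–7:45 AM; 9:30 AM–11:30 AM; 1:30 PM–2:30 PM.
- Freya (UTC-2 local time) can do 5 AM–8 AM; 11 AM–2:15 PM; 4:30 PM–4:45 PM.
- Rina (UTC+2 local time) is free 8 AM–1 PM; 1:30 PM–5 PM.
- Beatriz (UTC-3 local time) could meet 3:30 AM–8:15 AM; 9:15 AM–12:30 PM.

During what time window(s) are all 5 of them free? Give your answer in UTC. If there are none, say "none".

Dana in UTC: 06:00-11:00, 12:45-16:15 (add 2h to convert from UTC-2).
Oliver in UTC: 06:00-10:45, 12:30-14:30, 16:30-17:30 (add 3h to convert from UTC-3).
Freya in UTC: 07:00-10:00, 13:00-16:15, 18:30-18:45 (add 2h to convert from UTC-2).
Rina in UTC: 06:00-11:00, 11:30-15:00 (subtract 2h to convert from UTC+2).
Beatriz in UTC: 06:30-11:15, 12:15-15:30 (add 3h to convert from UTC-3).
Dana ∩ Oliver: 06:00-10:45, 12:45-14:30.
Dana ∩ Oliver ∩ Freya: 07:00-10:00, 13:00-14:30.
Dana ∩ Oliver ∩ Freya ∩ Rina: 07:00-10:00, 13:00-14:30.
Dana ∩ Oliver ∩ Freya ∩ Rina ∩ Beatriz: 07:00-10:00, 13:00-14:30.
So the common availability across everyone is 07:00-10:00, 13:00-14:30.

07:00-10:00, 13:00-14:30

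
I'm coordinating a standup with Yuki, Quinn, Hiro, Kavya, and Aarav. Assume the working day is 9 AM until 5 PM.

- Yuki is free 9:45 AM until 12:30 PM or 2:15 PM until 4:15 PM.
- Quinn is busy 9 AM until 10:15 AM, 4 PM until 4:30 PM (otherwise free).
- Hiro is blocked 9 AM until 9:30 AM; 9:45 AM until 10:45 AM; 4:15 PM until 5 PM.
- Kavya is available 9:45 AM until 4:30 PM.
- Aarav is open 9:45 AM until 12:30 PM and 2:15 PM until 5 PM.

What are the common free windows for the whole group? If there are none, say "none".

Yuki free: 09:45-12:30, 14:15-16:15.
Quinn free: 10:15-16:00, 16:30-17:00 (invert busy blocks within the working day).
Hiro free: 09:30-09:45, 10:45-16:15 (invert busy blocks within the working day).
Kavya free: 09:45-16:30.
Aarav free: 09:45-12:30, 14:15-17:00.
Yuki ∩ Quinn: 10:15-12:30, 14:15-16:00.
Yuki ∩ Quinn ∩ Hiro: 10:45-12:30, 14:15-16:00.
Yuki ∩ Quinn ∩ Hiro ∩ Kavya: 10:45-12:30, 14:15-16:00.
Yuki ∩ Quinn ∩ Hiro ∩ Kavya ∩ Aarav: 10:45-12:30, 14:15-16:00.

10:45-12:30, 14:15-16:00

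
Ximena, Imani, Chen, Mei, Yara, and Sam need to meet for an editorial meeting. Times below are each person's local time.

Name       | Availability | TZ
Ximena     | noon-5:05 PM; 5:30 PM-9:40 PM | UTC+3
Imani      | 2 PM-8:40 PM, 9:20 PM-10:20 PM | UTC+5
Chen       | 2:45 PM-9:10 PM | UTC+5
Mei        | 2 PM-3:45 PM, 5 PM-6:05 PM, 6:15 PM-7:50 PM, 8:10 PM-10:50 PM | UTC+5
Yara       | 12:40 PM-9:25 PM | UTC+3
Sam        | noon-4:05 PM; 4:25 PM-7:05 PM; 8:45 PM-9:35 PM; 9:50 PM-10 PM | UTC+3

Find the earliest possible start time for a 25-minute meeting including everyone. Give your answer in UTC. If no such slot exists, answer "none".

Ximena in UTC: 09:00-14:05, 14:30-18:40 (subtract 3h to convert from UTC+3).
Imani in UTC: 09:00-15:40, 16:20-17:20 (subtract 5h to convert from UTC+5).
Chen in UTC: 09:45-16:10 (subtract 5h to convert from UTC+5).
Mei in UTC: 09:00-10:45, 12:00-13:05, 13:15-14:50, 15:10-17:50 (subtract 5h to convert from UTC+5).
Yara in UTC: 09:40-18:25 (subtract 3h to convert from UTC+3).
Sam in UTC: 09:00-13:05, 13:25-16:05, 17:45-18:35, 18:50-19:00 (subtract 3h to convert from UTC+3).
Ximena ∩ Imani: 09:00-14:05, 14:30-15:40, 16:20-17:20.
Ximena ∩ Imani ∩ Chen: 09:45-14:05, 14:30-15:40.
Ximena ∩ Imani ∩ Chen ∩ Mei: 09:45-10:45, 12:00-13:05, 13:15-14:05, 14:30-14:50, 15:10-15:40.
Ximena ∩ Imani ∩ Chen ∩ Mei ∩ Yara: 09:45-10:45, 12:00-13:05, 13:15-14:05, 14:30-14:50, 15:10-15:40.
Ximena ∩ Imani ∩ Chen ∩ Mei ∩ Yara ∩ Sam: 09:45-10:45, 12:00-13:05, 13:25-14:05, 14:30-14:50, 15:10-15:40.
The first common window of at least 25 minutes is 09:45-10:45, so the earliest start is 09:45.

09:45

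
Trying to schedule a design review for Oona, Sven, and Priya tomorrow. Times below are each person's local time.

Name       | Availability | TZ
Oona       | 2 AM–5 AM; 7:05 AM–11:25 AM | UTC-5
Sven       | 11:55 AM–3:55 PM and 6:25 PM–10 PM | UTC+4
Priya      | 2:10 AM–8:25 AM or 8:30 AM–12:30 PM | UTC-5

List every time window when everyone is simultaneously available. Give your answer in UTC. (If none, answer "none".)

Oona in UTC: 07:00-10:00, 12:05-16:25 (add 5h to convert from UTC-5).
Sven in UTC: 07:55-11:55, 14:25-18:00 (subtract 4h to convert from UTC+4).
Priya in UTC: 07:10-13:25, 13:30-17:30 (add 5h to convert from UTC-5).
Oona ∩ Sven: 07:55-10:00, 14:25-16:25.
Oona ∩ Sven ∩ Priya: 07:55-10:00, 14:25-16:25.

07:55-10:00, 14:25-16:25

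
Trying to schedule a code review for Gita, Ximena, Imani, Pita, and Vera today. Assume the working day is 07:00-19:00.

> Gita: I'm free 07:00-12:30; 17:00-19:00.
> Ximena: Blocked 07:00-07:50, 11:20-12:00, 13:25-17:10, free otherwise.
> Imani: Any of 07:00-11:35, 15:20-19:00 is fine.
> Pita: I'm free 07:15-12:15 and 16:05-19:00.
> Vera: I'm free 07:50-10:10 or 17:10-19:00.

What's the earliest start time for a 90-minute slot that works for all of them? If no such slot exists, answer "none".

07:50

Gita free: 07:00-12:30, 17:00-19:00.
Ximena free: 07:50-11:20, 12:00-13:25, 17:10-19:00 (invert busy blocks within the working day).
Imani free: 07:00-11:35, 15:20-19:00.
Pita free: 07:15-12:15, 16:05-19:00.
Vera free: 07:50-10:10, 17:10-19:00.
Gita ∩ Ximena: 07:50-11:20, 12:00-12:30, 17:10-19:00.
Gita ∩ Ximena ∩ Imani: 07:50-11:20, 17:10-19:00.
Gita ∩ Ximena ∩ Imani ∩ Pita: 07:50-11:20, 17:10-19:00.
Gita ∩ Ximena ∩ Imani ∩ Pita ∩ Vera: 07:50-10:10, 17:10-19:00.
So the common availability across everyone is 07:50-10:10, 17:10-19:00.
The first common window of at least 90 minutes is 07:50-10:10, so the earliest start is 07:50.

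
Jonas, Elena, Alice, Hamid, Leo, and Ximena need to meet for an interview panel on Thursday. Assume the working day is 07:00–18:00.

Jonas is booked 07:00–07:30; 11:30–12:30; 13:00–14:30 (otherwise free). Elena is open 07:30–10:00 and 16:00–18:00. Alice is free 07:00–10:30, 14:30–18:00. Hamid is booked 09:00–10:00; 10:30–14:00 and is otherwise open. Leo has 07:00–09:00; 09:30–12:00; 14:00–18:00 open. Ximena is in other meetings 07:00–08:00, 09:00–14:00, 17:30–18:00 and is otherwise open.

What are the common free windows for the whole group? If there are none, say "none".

Jonas free: 07:30-11:30, 12:30-13:00, 14:30-18:00 (invert busy blocks within the working day).
Elena free: 07:30-10:00, 16:00-18:00.
Alice free: 07:00-10:30, 14:30-18:00.
Hamid free: 07:00-09:00, 10:00-10:30, 14:00-18:00 (invert busy blocks within the working day).
Leo free: 07:00-09:00, 09:30-12:00, 14:00-18:00.
Ximena free: 08:00-09:00, 14:00-17:30 (invert busy blocks within the working day).
Jonas ∩ Elena: 07:30-10:00, 16:00-18:00.
Jonas ∩ Elena ∩ Alice: 07:30-10:00, 16:00-18:00.
Jonas ∩ Elena ∩ Alice ∩ Hamid: 07:30-09:00, 16:00-18:00.
Jonas ∩ Elena ∩ Alice ∩ Hamid ∩ Leo: 07:30-09:00, 16:00-18:00.
Jonas ∩ Elena ∩ Alice ∩ Hamid ∩ Leo ∩ Ximena: 08:00-09:00, 16:00-17:30.

08:00-09:00, 16:00-17:30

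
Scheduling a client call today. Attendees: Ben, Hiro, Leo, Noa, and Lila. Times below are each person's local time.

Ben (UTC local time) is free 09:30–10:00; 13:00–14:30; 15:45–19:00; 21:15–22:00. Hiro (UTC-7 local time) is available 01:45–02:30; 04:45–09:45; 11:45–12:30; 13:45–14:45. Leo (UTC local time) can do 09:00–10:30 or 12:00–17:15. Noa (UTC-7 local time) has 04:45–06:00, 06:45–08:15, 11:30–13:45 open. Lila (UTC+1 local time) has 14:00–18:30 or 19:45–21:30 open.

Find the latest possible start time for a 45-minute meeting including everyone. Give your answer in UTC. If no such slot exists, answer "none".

13:45

Ben in UTC: 09:30-10:00, 13:00-14:30, 15:45-19:00, 21:15-22:00.
Hiro in UTC: 08:45-09:30, 11:45-16:45, 18:45-19:30, 20:45-21:45 (add 7h to convert from UTC-7).
Leo in UTC: 09:00-10:30, 12:00-17:15.
Noa in UTC: 11:45-13:00, 13:45-15:15, 18:30-20:45 (add 7h to convert from UTC-7).
Lila in UTC: 13:00-17:30, 18:45-20:30 (subtract 1h to convert from UTC+1).
Ben ∩ Hiro: 13:00-14:30, 15:45-16:45, 18:45-19:00, 21:15-21:45.
Ben ∩ Hiro ∩ Leo: 13:00-14:30, 15:45-16:45.
Ben ∩ Hiro ∩ Leo ∩ Noa: 13:45-14:30.
Ben ∩ Hiro ∩ Leo ∩ Noa ∩ Lila: 13:45-14:30.
The last common window of at least 45 minutes is 13:45-14:30; a 45-minute meeting can start as late as 13:45 and still end by 14:30.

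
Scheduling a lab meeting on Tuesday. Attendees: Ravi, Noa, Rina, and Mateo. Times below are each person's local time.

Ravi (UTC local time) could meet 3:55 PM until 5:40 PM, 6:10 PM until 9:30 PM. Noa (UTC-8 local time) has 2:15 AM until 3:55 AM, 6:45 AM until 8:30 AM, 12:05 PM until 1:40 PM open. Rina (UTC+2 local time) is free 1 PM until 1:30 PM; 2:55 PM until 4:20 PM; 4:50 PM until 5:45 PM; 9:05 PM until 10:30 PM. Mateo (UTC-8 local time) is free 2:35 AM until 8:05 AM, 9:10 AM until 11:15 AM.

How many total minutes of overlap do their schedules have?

Ravi in UTC: 15:55-17:40, 18:10-21:30.
Noa in UTC: 10:15-11:55, 14:45-16:30, 20:05-21:40 (add 8h to convert from UTC-8).
Rina in UTC: 11:00-11:30, 12:55-14:20, 14:50-15:45, 19:05-20:30 (subtract 2h to convert from UTC+2).
Mateo in UTC: 10:35-16:05, 17:10-19:15 (add 8h to convert from UTC-8).
Ravi ∩ Noa: 15:55-16:30, 20:05-21:30.
Ravi ∩ Noa ∩ Rina: 20:05-20:30.
Ravi ∩ Noa ∩ Rina ∩ Mateo: ∅.
There is no time when everyone is free.
There is no common window, so the total is 0 minutes.

0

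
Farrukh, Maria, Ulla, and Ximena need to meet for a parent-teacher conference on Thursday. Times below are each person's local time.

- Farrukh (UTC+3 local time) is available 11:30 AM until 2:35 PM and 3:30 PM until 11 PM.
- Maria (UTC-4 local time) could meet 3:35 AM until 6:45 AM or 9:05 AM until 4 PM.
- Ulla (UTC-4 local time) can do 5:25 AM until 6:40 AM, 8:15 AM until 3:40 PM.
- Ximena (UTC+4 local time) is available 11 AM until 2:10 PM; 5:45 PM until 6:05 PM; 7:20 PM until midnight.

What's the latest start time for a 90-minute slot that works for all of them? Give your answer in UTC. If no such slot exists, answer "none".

Farrukh in UTC: 08:30-11:35, 12:30-20:00 (subtract 3h to convert from UTC+3).
Maria in UTC: 07:35-10:45, 13:05-20:00 (add 4h to convert from UTC-4).
Ulla in UTC: 09:25-10:40, 12:15-19:40 (add 4h to convert from UTC-4).
Ximena in UTC: 07:00-10:10, 13:45-14:05, 15:20-20:00 (subtract 4h to convert from UTC+4).
Farrukh ∩ Maria: 08:30-10:45, 13:05-20:00.
Farrukh ∩ Maria ∩ Ulla: 09:25-10:40, 13:05-19:40.
Farrukh ∩ Maria ∩ Ulla ∩ Ximena: 09:25-10:10, 13:45-14:05, 15:20-19:40.
Those are the intersection windows.
The last common window of at least 90 minutes is 15:20-19:40; a 90-minute meeting can start as late as 18:10 and still end by 19:40.

18:10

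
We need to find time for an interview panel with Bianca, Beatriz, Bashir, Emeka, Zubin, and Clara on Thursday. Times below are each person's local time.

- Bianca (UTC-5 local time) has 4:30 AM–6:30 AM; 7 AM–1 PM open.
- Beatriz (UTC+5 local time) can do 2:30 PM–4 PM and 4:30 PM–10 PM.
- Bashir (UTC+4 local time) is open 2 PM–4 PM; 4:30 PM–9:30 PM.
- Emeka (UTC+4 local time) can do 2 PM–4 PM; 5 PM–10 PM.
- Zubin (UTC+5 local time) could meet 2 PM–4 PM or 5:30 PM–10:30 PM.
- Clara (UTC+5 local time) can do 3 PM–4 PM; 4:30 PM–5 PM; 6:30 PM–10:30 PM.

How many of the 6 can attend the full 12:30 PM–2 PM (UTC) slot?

4

Bianca in UTC: 09:30-11:30, 12:00-18:00 (add 5h to convert from UTC-5).
Beatriz in UTC: 09:30-11:00, 11:30-17:00 (subtract 5h to convert from UTC+5).
Bashir in UTC: 10:00-12:00, 12:30-17:30 (subtract 4h to convert from UTC+4).
Emeka in UTC: 10:00-12:00, 13:00-18:00 (subtract 4h to convert from UTC+4).
Zubin in UTC: 09:00-11:00, 12:30-17:30 (subtract 5h to convert from UTC+5).
Clara in UTC: 10:00-11:00, 11:30-12:00, 13:30-17:30 (subtract 5h to convert from UTC+5).
Bianca, Beatriz, Bashir, and Zubin can make the full 12:30-14:00 slot — that's 4.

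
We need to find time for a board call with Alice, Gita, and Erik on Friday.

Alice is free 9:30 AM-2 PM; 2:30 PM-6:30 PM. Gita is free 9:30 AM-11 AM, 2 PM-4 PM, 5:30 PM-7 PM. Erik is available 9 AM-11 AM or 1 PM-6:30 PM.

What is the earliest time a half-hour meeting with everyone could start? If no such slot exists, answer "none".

Alice ∩ Gita: 09:30-11:00, 14:30-16:00, 17:30-18:30.
Alice ∩ Gita ∩ Erik: 09:30-11:00, 14:30-16:00, 17:30-18:30.
The first common window of at least 30 minutes is 09:30-11:00, so the earliest start is 09:30.

09:30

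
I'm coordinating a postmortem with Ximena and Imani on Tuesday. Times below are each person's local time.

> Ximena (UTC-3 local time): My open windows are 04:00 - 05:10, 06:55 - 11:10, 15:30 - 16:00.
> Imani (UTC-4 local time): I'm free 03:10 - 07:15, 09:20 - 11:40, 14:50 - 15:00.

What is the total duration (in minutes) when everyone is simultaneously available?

200

Ximena in UTC: 07:00-08:10, 09:55-14:10, 18:30-19:00 (add 3h to convert from UTC-3).
Imani in UTC: 07:10-11:15, 13:20-15:40, 18:50-19:00 (add 4h to convert from UTC-4).
Ximena ∩ Imani: 07:10-08:10, 09:55-11:15, 13:20-14:10, 18:50-19:00.
So the common availability across everyone is 07:10-08:10, 09:55-11:15, 13:20-14:10, 18:50-19:00.
Summing the common windows: 60 + 80 + 50 + 10 = 200 minutes.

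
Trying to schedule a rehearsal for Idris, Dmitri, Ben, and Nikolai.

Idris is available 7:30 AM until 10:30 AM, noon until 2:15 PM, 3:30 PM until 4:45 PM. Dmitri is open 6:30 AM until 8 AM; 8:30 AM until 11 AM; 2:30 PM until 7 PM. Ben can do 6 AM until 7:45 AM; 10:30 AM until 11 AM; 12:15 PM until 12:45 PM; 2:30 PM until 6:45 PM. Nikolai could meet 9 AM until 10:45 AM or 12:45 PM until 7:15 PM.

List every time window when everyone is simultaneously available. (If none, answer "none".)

Idris ∩ Dmitri: 07:30-08:00, 08:30-10:30, 15:30-16:45.
Idris ∩ Dmitri ∩ Ben: 07:30-07:45, 15:30-16:45.
Idris ∩ Dmitri ∩ Ben ∩ Nikolai: 15:30-16:45.

15:30-16:45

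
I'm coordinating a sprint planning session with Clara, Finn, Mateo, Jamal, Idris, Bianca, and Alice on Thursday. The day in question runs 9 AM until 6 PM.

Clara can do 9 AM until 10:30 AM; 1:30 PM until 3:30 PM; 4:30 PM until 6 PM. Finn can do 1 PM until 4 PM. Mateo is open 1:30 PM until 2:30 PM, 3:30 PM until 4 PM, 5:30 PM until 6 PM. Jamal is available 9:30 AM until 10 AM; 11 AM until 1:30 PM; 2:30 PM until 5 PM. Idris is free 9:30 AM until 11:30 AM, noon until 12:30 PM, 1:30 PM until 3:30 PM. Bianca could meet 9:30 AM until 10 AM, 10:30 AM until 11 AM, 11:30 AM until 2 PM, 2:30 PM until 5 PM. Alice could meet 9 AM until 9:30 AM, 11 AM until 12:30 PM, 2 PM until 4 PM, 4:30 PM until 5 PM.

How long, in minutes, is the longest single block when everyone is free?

Clara ∩ Finn: 13:30-15:30.
Clara ∩ Finn ∩ Mateo: 13:30-14:30.
Clara ∩ Finn ∩ Mateo ∩ Jamal: ∅.
Clara ∩ Finn ∩ Mateo ∩ Jamal ∩ Idris: ∅.
Clara ∩ Finn ∩ Mateo ∩ Jamal ∩ Idris ∩ Bianca: ∅.
Clara ∩ Finn ∩ Mateo ∩ Jamal ∩ Idris ∩ Bianca ∩ Alice: ∅.
There is no time when everyone is free.
No common window exists, so the longest block is 0 minutes.

0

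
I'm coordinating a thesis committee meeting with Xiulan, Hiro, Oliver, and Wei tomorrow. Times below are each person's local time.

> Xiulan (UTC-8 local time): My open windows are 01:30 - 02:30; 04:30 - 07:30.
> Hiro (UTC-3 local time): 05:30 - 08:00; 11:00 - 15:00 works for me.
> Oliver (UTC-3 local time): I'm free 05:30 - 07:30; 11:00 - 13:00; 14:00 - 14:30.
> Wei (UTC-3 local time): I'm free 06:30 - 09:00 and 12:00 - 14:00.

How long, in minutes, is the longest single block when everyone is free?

Xiulan in UTC: 09:30-10:30, 12:30-15:30 (add 8h to convert from UTC-8).
Hiro in UTC: 08:30-11:00, 14:00-18:00 (add 3h to convert from UTC-3).
Oliver in UTC: 08:30-10:30, 14:00-16:00, 17:00-17:30 (add 3h to convert from UTC-3).
Wei in UTC: 09:30-12:00, 15:00-17:00 (add 3h to convert from UTC-3).
Xiulan ∩ Hiro: 09:30-10:30, 14:00-15:30.
Xiulan ∩ Hiro ∩ Oliver: 09:30-10:30, 14:00-15:30.
Xiulan ∩ Hiro ∩ Oliver ∩ Wei: 09:30-10:30, 15:00-15:30.
Those are the intersection windows.
The longest is 09:30-10:30 at 60 minutes.

60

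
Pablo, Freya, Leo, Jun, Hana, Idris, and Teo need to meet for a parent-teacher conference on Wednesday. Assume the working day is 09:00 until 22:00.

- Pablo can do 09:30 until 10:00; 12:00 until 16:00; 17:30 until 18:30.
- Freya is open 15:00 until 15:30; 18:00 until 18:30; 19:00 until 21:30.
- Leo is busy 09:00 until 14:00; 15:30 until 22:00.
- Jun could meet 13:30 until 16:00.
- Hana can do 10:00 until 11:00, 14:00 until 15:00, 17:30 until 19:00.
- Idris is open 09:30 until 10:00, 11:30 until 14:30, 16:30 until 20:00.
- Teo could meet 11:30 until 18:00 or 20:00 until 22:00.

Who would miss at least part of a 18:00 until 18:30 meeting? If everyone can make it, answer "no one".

Jun, Leo, Teo

Pablo free: 09:30-10:00, 12:00-16:00, 17:30-18:30.
Freya free: 15:00-15:30, 18:00-18:30, 19:00-21:30.
Leo free: 14:00-15:30 (invert busy blocks within the working day).
Jun free: 13:30-16:00.
Hana free: 10:00-11:00, 14:00-15:00, 17:30-19:00.
Idris free: 09:30-10:00, 11:30-14:30, 16:30-20:00.
Teo free: 11:30-18:00, 20:00-22:00.
Pablo: free for 18:00-18:30. Freya: free for 18:00-18:30. Leo: not fully free for 18:00-18:30. Jun: not fully free for 18:00-18:30. Hana: free for 18:00-18:30. Idris: free for 18:00-18:30. Teo: not fully free for 18:00-18:30.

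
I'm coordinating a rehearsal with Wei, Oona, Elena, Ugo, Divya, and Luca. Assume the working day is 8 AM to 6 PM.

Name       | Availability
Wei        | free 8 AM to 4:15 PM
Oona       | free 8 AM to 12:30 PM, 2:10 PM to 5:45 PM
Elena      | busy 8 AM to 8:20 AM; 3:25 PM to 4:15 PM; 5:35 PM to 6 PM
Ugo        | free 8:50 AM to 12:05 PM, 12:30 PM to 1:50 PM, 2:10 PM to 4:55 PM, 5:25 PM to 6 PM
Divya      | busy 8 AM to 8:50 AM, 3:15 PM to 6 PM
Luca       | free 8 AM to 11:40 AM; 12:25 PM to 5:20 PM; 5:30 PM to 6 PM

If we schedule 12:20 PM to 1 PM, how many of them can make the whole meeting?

Wei free: 08:00-16:15.
Oona free: 08:00-12:30, 14:10-17:45.
Elena free: 08:20-15:25, 16:15-17:35 (invert busy blocks within the working day).
Ugo free: 08:50-12:05, 12:30-13:50, 14:10-16:55, 17:25-18:00.
Divya free: 08:50-15:15 (invert busy blocks within the working day).
Luca free: 08:00-11:40, 12:25-17:20, 17:30-18:00.
Wei, Elena, and Divya can make the full 12:20-13:00 slot — that's 3.

3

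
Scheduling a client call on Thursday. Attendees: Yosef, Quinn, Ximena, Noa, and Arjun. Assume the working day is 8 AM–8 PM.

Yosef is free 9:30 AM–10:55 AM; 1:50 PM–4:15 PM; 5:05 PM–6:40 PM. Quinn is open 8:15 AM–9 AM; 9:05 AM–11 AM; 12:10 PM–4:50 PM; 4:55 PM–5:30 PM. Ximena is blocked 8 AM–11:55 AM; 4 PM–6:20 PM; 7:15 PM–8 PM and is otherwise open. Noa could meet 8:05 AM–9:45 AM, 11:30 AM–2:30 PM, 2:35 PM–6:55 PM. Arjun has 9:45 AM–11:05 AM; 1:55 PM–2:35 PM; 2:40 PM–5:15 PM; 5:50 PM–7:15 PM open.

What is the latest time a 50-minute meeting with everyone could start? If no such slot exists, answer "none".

15:10

Yosef free: 09:30-10:55, 13:50-16:15, 17:05-18:40.
Quinn free: 08:15-09:00, 09:05-11:00, 12:10-16:50, 16:55-17:30.
Ximena free: 11:55-16:00, 18:20-19:15 (invert busy blocks within the working day).
Noa free: 08:05-09:45, 11:30-14:30, 14:35-18:55.
Arjun free: 09:45-11:05, 13:55-14:35, 14:40-17:15, 17:50-19:15.
Yosef ∩ Quinn: 09:30-10:55, 13:50-16:15, 17:05-17:30.
Yosef ∩ Quinn ∩ Ximena: 13:50-16:00.
Yosef ∩ Quinn ∩ Ximena ∩ Noa: 13:50-14:30, 14:35-16:00.
Yosef ∩ Quinn ∩ Ximena ∩ Noa ∩ Arjun: 13:55-14:30, 14:40-16:00.
The last common window of at least 50 minutes is 14:40-16:00; a 50-minute meeting can start as late as 15:10 and still end by 16:00.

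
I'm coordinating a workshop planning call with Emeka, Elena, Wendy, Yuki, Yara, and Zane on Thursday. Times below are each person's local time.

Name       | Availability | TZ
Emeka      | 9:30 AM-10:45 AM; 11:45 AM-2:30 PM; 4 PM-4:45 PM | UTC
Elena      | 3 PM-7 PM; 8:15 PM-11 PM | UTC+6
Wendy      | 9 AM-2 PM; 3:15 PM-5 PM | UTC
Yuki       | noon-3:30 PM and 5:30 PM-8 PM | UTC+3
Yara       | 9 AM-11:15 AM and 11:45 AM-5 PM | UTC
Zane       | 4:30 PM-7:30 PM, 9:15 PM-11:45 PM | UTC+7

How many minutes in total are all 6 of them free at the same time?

165

Emeka in UTC: 09:30-10:45, 11:45-14:30, 16:00-16:45.
Elena in UTC: 09:00-13:00, 14:15-17:00 (subtract 6h to convert from UTC+6).
Wendy in UTC: 09:00-14:00, 15:15-17:00.
Yuki in UTC: 09:00-12:30, 14:30-17:00 (subtract 3h to convert from UTC+3).
Yara in UTC: 09:00-11:15, 11:45-17:00.
Zane in UTC: 09:30-12:30, 14:15-16:45 (subtract 7h to convert from UTC+7).
Emeka ∩ Elena: 09:30-10:45, 11:45-13:00, 14:15-14:30, 16:00-16:45.
Emeka ∩ Elena ∩ Wendy: 09:30-10:45, 11:45-13:00, 16:00-16:45.
Emeka ∩ Elena ∩ Wendy ∩ Yuki: 09:30-10:45, 11:45-12:30, 16:00-16:45.
Emeka ∩ Elena ∩ Wendy ∩ Yuki ∩ Yara: 09:30-10:45, 11:45-12:30, 16:00-16:45.
Emeka ∩ Elena ∩ Wendy ∩ Yuki ∩ Yara ∩ Zane: 09:30-10:45, 11:45-12:30, 16:00-16:45.
Summing the common windows: 75 + 45 + 45 = 165 minutes.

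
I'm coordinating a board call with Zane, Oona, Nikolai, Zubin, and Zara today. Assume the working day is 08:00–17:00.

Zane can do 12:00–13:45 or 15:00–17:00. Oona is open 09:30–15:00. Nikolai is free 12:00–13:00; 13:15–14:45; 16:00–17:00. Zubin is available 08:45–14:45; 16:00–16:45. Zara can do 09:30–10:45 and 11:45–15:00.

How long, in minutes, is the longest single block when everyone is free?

60

Zane ∩ Oona: 12:00-13:45.
Zane ∩ Oona ∩ Nikolai: 12:00-13:00, 13:15-13:45.
Zane ∩ Oona ∩ Nikolai ∩ Zubin: 12:00-13:00, 13:15-13:45.
Zane ∩ Oona ∩ Nikolai ∩ Zubin ∩ Zara: 12:00-13:00, 13:15-13:45.
The longest is 12:00-13:00 at 60 minutes.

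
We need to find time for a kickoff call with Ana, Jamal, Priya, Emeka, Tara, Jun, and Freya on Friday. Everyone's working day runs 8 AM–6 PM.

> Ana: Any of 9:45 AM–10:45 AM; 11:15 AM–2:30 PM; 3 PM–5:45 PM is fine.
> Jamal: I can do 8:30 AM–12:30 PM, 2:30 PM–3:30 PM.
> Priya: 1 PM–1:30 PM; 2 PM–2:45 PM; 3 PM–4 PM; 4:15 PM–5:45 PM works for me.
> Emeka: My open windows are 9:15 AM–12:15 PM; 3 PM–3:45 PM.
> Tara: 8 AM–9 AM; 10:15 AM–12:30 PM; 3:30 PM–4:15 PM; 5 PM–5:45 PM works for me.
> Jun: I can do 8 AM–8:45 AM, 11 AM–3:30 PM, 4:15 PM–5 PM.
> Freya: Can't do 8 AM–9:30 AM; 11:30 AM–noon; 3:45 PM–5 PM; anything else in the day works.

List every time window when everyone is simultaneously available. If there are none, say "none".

none

Ana free: 09:45-10:45, 11:15-14:30, 15:00-17:45.
Jamal free: 08:30-12:30, 14:30-15:30.
Priya free: 13:00-13:30, 14:00-14:45, 15:00-16:00, 16:15-17:45.
Emeka free: 09:15-12:15, 15:00-15:45.
Tara free: 08:00-09:00, 10:15-12:30, 15:30-16:15, 17:00-17:45.
Jun free: 08:00-08:45, 11:00-15:30, 16:15-17:00.
Freya free: 09:30-11:30, 12:00-15:45, 17:00-18:00 (invert busy blocks within the working day).
Ana ∩ Jamal: 09:45-10:45, 11:15-12:30, 15:00-15:30.
Ana ∩ Jamal ∩ Priya: 15:00-15:30.
Ana ∩ Jamal ∩ Priya ∩ Emeka: 15:00-15:30.
Ana ∩ Jamal ∩ Priya ∩ Emeka ∩ Tara: ∅.
Ana ∩ Jamal ∩ Priya ∩ Emeka ∩ Tara ∩ Jun: ∅.
Ana ∩ Jamal ∩ Priya ∩ Emeka ∩ Tara ∩ Jun ∩ Freya: ∅.
There is no time when everyone is free.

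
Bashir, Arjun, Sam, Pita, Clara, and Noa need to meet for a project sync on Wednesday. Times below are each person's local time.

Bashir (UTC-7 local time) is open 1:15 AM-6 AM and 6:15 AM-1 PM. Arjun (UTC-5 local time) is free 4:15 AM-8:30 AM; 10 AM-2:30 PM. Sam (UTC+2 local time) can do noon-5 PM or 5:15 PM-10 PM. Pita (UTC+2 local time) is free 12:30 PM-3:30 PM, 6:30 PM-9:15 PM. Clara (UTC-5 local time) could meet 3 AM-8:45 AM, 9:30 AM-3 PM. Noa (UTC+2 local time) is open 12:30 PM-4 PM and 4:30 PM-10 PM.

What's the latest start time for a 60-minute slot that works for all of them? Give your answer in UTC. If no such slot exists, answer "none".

Bashir in UTC: 08:15-13:00, 13:15-20:00 (add 7h to convert from UTC-7).
Arjun in UTC: 09:15-13:30, 15:00-19:30 (add 5h to convert from UTC-5).
Sam in UTC: 10:00-15:00, 15:15-20:00 (subtract 2h to convert from UTC+2).
Pita in UTC: 10:30-13:30, 16:30-19:15 (subtract 2h to convert from UTC+2).
Clara in UTC: 08:00-13:45, 14:30-20:00 (add 5h to convert from UTC-5).
Noa in UTC: 10:30-14:00, 14:30-20:00 (subtract 2h to convert from UTC+2).
Bashir ∩ Arjun: 09:15-13:00, 13:15-13:30, 15:00-19:30.
Bashir ∩ Arjun ∩ Sam: 10:00-13:00, 13:15-13:30, 15:15-19:30.
Bashir ∩ Arjun ∩ Sam ∩ Pita: 10:30-13:00, 13:15-13:30, 16:30-19:15.
Bashir ∩ Arjun ∩ Sam ∩ Pita ∩ Clara: 10:30-13:00, 13:15-13:30, 16:30-19:15.
Bashir ∩ Arjun ∩ Sam ∩ Pita ∩ Clara ∩ Noa: 10:30-13:00, 13:15-13:30, 16:30-19:15.
The last common window of at least 60 minutes is 16:30-19:15; a 60-minute meeting can start as late as 18:15 and still end by 19:15.

18:15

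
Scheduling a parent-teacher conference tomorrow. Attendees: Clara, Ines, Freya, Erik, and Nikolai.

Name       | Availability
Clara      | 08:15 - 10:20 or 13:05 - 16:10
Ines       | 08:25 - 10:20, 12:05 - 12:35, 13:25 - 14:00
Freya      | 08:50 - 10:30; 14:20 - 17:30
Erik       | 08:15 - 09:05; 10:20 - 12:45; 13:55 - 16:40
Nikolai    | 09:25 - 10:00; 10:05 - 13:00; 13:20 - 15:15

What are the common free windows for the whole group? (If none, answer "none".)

none

Clara ∩ Ines: 08:25-10:20, 13:25-14:00.
Clara ∩ Ines ∩ Freya: 08:50-10:20.
Clara ∩ Ines ∩ Freya ∩ Erik: 08:50-09:05.
Clara ∩ Ines ∩ Freya ∩ Erik ∩ Nikolai: ∅.
There is no time when everyone is free.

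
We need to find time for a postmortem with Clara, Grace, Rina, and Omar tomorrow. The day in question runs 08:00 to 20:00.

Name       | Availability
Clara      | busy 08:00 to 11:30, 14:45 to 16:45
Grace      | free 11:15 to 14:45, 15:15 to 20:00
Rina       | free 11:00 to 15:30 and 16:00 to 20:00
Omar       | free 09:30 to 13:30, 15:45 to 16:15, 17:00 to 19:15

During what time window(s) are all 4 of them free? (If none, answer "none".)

11:30-13:30, 17:00-19:15

Clara free: 11:30-14:45, 16:45-20:00 (invert busy blocks within the working day).
Grace free: 11:15-14:45, 15:15-20:00.
Rina free: 11:00-15:30, 16:00-20:00.
Omar free: 09:30-13:30, 15:45-16:15, 17:00-19:15.
Clara ∩ Grace: 11:30-14:45, 16:45-20:00.
Clara ∩ Grace ∩ Rina: 11:30-14:45, 16:45-20:00.
Clara ∩ Grace ∩ Rina ∩ Omar: 11:30-13:30, 17:00-19:15.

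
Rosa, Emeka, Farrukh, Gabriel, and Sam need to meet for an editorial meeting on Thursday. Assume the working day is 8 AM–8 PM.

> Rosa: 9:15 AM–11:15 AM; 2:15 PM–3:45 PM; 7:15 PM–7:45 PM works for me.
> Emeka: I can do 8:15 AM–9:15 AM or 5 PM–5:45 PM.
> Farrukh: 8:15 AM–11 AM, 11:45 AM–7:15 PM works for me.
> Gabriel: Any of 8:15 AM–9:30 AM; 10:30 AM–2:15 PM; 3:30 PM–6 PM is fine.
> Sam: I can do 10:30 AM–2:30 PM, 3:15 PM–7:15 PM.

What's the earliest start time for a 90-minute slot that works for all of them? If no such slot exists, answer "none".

Rosa ∩ Emeka: ∅.
Rosa ∩ Emeka ∩ Farrukh: ∅.
Rosa ∩ Emeka ∩ Farrukh ∩ Gabriel: ∅.
Rosa ∩ Emeka ∩ Farrukh ∩ Gabriel ∩ Sam: ∅.
There is no time when everyone is free.
No common window is at least 90 minutes long.

none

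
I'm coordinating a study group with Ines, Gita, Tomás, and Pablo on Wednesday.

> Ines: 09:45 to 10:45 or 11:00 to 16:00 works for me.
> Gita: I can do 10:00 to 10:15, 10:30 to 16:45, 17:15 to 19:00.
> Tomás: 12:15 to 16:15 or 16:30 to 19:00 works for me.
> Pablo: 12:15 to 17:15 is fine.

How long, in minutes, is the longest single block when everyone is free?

Ines ∩ Gita: 10:00-10:15, 10:30-10:45, 11:00-16:00.
Ines ∩ Gita ∩ Tomás: 12:15-16:00.
Ines ∩ Gita ∩ Tomás ∩ Pablo: 12:15-16:00.
The longest is 12:15-16:00 at 225 minutes.

225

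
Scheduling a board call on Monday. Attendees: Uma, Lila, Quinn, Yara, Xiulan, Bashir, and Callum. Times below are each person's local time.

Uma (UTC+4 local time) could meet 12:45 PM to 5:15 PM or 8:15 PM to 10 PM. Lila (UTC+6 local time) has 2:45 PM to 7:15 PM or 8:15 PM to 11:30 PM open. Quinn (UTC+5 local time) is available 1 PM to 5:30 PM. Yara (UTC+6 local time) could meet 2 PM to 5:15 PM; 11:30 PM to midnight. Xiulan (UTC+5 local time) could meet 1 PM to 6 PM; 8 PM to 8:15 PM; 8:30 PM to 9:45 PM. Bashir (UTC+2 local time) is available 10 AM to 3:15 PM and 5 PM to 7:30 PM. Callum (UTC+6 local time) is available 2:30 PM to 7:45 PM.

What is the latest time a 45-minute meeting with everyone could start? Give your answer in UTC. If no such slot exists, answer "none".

10:30

Uma in UTC: 08:45-13:15, 16:15-18:00 (subtract 4h to convert from UTC+4).
Lila in UTC: 08:45-13:15, 14:15-17:30 (subtract 6h to convert from UTC+6).
Quinn in UTC: 08:00-12:30 (subtract 5h to convert from UTC+5).
Yara in UTC: 08:00-11:15, 17:30-18:00 (subtract 6h to convert from UTC+6).
Xiulan in UTC: 08:00-13:00, 15:00-15:15, 15:30-16:45 (subtract 5h to convert from UTC+5).
Bashir in UTC: 08:00-13:15, 15:00-17:30 (subtract 2h to convert from UTC+2).
Callum in UTC: 08:30-13:45 (subtract 6h to convert from UTC+6).
Uma ∩ Lila: 08:45-13:15, 16:15-17:30.
Uma ∩ Lila ∩ Quinn: 08:45-12:30.
Uma ∩ Lila ∩ Quinn ∩ Yara: 08:45-11:15.
Uma ∩ Lila ∩ Quinn ∩ Yara ∩ Xiulan: 08:45-11:15.
Uma ∩ Lila ∩ Quinn ∩ Yara ∩ Xiulan ∩ Bashir: 08:45-11:15.
Uma ∩ Lila ∩ Quinn ∩ Yara ∩ Xiulan ∩ Bashir ∩ Callum: 08:45-11:15.
The last common window of at least 45 minutes is 08:45-11:15; a 45-minute meeting can start as late as 10:30 and still end by 11:15.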